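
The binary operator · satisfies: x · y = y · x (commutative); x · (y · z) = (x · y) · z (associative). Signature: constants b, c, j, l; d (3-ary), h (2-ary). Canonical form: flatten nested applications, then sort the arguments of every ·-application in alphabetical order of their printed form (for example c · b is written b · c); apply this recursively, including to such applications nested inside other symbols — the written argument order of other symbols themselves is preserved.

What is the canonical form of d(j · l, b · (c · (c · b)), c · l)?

Answer: d(j · l, b · b · c · c, c · l)

Derivation:
Work inside:  b · (c · (c · b))
Un-nest:  b · c · c · b
Sort:  b · b · c · c
Put back:  d(j · l, b · b · c · c, c · l)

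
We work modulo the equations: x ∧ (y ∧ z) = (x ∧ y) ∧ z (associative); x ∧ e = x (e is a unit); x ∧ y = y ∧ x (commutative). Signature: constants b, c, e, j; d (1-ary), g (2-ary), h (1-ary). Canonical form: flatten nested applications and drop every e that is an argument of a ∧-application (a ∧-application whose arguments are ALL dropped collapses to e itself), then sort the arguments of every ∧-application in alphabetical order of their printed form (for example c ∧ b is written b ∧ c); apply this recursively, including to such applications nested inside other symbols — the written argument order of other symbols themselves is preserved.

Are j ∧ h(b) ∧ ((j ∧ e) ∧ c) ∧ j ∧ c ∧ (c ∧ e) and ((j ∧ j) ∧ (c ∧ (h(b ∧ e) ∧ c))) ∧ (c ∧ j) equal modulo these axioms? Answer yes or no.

Answer: yes — both canonical forms are c ∧ c ∧ c ∧ h(b) ∧ j ∧ j ∧ j

Derivation:
Left:  j ∧ h(b) ∧ ((j ∧ e) ∧ c) ∧ j ∧ c ∧ (c ∧ e)
  Un-nest:  j ∧ h(b) ∧ j ∧ e ∧ c ∧ j ∧ c ∧ c ∧ e
  Drop the unit:  drop e (×2)
  Order the arguments:  c ∧ c ∧ c ∧ h(b) ∧ j ∧ j ∧ j
Right:  ((j ∧ j) ∧ (c ∧ (h(b ∧ e) ∧ c))) ∧ (c ∧ j)
  Merge nested applications:  j ∧ j ∧ c ∧ h(b ∧ e) ∧ c ∧ c ∧ j
  Canonicalize subterm:  h(b ∧ e)  →  h(b)
  Sort arguments:  c ∧ c ∧ c ∧ h(b) ∧ j ∧ j ∧ j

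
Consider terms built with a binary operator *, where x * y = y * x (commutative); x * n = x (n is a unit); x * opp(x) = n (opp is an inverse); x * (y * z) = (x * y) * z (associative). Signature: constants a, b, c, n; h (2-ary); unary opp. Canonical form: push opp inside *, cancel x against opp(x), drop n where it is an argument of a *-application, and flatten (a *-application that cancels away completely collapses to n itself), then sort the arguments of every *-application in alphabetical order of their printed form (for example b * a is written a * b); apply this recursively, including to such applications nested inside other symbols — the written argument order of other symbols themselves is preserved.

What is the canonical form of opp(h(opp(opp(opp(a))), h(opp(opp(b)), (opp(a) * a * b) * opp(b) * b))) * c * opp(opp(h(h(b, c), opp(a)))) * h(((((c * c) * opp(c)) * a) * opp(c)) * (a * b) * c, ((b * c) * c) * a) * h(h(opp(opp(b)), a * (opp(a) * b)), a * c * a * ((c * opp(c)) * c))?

Push opp inside:  distribute opp over * and collapse double opp
Collect terms:  opp(h(opp(a), h(b, b))) * c * h(h(b, c), opp(a)) * h(a * a * b * c, a * b * c * c) * h(h(b, b), a * a * c * c)
Sort:  c * h(a * a * b * c, a * b * c * c) * h(h(b, b), a * a * c * c) * h(h(b, c), opp(a)) * opp(h(opp(a), h(b, b)))

Answer: c * h(a * a * b * c, a * b * c * c) * h(h(b, b), a * a * c * c) * h(h(b, c), opp(a)) * opp(h(opp(a), h(b, b)))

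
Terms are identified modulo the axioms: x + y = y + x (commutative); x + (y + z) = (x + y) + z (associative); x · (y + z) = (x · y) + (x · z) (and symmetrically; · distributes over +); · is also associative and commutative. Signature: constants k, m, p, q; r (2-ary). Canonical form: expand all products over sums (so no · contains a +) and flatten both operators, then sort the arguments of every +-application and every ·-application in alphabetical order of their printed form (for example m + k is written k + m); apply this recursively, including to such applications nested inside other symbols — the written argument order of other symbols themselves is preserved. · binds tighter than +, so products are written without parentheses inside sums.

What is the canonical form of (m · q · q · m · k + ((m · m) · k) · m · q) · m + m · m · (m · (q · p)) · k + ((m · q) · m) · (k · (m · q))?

Answer: k · m · m · m · m · q + k · m · m · m · p · q + k · m · m · m · q · q + k · m · m · m · q · q

Derivation:
Expand:  k · m · m · m · q · q + k · m · m · m · m · q + k · m · m · m · p · q + k · m · m · m · q · q
Sort arguments:  k · m · m · m · m · q + k · m · m · m · p · q + k · m · m · m · q · q + k · m · m · m · q · q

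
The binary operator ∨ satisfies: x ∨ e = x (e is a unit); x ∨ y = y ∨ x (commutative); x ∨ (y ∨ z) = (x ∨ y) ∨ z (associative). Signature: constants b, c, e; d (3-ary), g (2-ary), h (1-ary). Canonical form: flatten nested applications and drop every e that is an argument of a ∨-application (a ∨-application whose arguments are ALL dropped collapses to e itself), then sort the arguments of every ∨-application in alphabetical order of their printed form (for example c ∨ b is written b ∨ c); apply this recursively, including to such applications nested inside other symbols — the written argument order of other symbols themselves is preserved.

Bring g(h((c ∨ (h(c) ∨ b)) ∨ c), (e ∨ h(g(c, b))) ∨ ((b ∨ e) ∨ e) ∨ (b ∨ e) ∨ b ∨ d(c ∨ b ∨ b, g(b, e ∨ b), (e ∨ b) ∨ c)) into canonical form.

Answer: g(h(b ∨ c ∨ c ∨ h(c)), b ∨ b ∨ b ∨ d(b ∨ b ∨ c, g(b, b), b ∨ c) ∨ h(g(c, b)))

Derivation:
Work inside:  (e ∨ h(g(c, b))) ∨ ((b ∨ e) ∨ e) ∨ (b ∨ e) ∨ b ∨ d(c ∨ b ∨ b, g(b, e ∨ b), (e ∨ b) ∨ c)
Merge nested applications:  e ∨ h(g(c, b)) ∨ b ∨ e ∨ e ∨ b ∨ e ∨ b ∨ d(c ∨ b ∨ b, g(b, e ∨ b), (e ∨ b) ∨ c)
Inside:  d(c ∨ b ∨ b, g(b, e ∨ b), (e ∨ b) ∨ c)  →  d(b ∨ b ∨ c, g(b, b), b ∨ c)
Drop the unit:  drop e (×4)
Sort arguments:  b ∨ b ∨ b ∨ d(b ∨ b ∨ c, g(b, b), b ∨ c) ∨ h(g(c, b))
Rebuild:  g(h(b ∨ c ∨ c ∨ h(c)), b ∨ b ∨ b ∨ d(b ∨ b ∨ c, g(b, b), b ∨ c) ∨ h(g(c, b)))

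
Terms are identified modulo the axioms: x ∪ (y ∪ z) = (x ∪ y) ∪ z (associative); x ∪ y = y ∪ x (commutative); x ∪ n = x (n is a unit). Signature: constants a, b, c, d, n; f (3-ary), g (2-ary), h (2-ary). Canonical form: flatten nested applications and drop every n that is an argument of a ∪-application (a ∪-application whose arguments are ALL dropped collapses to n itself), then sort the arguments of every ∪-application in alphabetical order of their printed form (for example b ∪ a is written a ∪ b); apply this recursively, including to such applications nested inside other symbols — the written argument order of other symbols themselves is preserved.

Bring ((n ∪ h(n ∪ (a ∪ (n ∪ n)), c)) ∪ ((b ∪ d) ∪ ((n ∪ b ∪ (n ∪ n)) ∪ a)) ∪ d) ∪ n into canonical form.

Un-nest:  n ∪ h(n ∪ (a ∪ (n ∪ n)), c) ∪ b ∪ d ∪ n ∪ b ∪ n ∪ n ∪ a ∪ d ∪ n
Inside:  h(n ∪ (a ∪ (n ∪ n)), c)  →  h(a, c)
Units out:  drop n (×5)
Sort:  a ∪ b ∪ b ∪ d ∪ d ∪ h(a, c)

Answer: a ∪ b ∪ b ∪ d ∪ d ∪ h(a, c)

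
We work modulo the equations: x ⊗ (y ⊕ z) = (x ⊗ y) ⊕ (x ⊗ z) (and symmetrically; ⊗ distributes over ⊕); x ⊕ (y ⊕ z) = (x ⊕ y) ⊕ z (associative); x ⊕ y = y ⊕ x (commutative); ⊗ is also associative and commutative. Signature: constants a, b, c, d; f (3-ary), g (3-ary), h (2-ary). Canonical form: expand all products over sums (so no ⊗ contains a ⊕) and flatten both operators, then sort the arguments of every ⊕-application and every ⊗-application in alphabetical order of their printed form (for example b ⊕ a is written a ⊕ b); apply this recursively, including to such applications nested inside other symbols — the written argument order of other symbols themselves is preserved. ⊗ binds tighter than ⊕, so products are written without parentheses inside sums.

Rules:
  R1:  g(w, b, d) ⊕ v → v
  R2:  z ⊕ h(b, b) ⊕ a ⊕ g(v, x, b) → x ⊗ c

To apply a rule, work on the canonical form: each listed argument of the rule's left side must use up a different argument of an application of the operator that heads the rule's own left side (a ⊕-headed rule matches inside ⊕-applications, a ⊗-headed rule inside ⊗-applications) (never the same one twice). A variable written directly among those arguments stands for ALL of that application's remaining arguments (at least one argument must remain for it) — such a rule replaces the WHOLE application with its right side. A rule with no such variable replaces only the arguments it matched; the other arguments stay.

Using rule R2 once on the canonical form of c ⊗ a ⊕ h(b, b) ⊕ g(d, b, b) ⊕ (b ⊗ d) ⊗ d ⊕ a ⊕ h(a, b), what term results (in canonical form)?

Canonical form:  a ⊕ a ⊗ c ⊕ b ⊗ d ⊗ d ⊕ g(d, b, b) ⊕ h(a, b) ⊕ h(b, b)
R2 matches:  uses a, g(d, b, b), h(b, b);  v := d, x := b, z := a ⊗ c ⊕ b ⊗ d ⊗ d ⊕ h(a, b)
The variable takes the whole remainder — replace the entire application.
Giving:  b ⊗ c

Answer: b ⊗ c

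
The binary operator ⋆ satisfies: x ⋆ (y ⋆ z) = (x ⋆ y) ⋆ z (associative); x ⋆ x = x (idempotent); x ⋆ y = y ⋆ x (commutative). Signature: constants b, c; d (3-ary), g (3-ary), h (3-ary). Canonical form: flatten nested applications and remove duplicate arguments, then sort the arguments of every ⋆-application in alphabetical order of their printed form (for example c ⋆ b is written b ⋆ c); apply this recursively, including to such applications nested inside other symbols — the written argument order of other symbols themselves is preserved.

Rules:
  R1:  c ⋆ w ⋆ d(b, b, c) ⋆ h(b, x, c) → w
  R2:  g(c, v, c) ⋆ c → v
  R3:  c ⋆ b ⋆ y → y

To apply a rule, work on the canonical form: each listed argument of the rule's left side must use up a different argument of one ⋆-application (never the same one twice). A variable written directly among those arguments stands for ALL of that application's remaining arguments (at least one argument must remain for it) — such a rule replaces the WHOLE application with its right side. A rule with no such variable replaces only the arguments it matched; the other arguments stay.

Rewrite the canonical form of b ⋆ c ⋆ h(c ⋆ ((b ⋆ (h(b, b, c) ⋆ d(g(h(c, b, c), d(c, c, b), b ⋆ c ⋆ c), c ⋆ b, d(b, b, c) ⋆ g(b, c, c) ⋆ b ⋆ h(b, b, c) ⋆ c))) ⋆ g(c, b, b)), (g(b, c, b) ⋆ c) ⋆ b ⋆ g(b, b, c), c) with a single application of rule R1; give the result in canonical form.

Answer: b ⋆ c ⋆ h(b ⋆ c ⋆ d(g(h(c, b, c), d(c, c, b), b ⋆ c), b ⋆ c, b ⋆ g(b, c, c)) ⋆ g(c, b, b) ⋆ h(b, b, c), b ⋆ c ⋆ g(b, b, c) ⋆ g(b, c, b), c)

Derivation:
Canonical form:  b ⋆ c ⋆ h(b ⋆ c ⋆ d(g(h(c, b, c), d(c, c, b), b ⋆ c), b ⋆ c, b ⋆ c ⋆ d(b, b, c) ⋆ g(b, c, c) ⋆ h(b, b, c)) ⋆ g(c, b, b) ⋆ h(b, b, c), b ⋆ c ⋆ g(b, b, c) ⋆ g(b, c, b), c)
R1 matches:  uses c, d(b, b, c), h(b, b, c);  w := b ⋆ g(b, c, c), x := b
The variable takes the whole remainder — replace the entire application.
New term:  b ⋆ c ⋆ h(b ⋆ c ⋆ d(g(h(c, b, c), d(c, c, b), b ⋆ c), b ⋆ c, b ⋆ g(b, c, c)) ⋆ g(c, b, b) ⋆ h(b, b, c), b ⋆ c ⋆ g(b, b, c) ⋆ g(b, c, b), c)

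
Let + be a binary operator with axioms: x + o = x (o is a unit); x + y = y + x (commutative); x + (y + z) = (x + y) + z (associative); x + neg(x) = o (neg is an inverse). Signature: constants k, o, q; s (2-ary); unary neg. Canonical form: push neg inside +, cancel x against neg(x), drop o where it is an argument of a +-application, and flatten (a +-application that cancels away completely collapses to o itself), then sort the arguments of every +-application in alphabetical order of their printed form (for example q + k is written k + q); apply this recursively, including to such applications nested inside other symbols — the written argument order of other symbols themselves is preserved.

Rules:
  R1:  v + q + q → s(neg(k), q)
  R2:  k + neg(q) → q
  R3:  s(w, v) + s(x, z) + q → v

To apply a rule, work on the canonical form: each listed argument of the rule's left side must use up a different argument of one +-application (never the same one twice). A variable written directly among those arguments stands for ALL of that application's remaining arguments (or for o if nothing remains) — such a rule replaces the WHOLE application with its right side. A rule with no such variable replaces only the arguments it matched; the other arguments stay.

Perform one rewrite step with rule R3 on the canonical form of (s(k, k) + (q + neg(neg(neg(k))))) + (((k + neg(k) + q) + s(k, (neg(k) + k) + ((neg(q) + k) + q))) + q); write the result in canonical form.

Canonical form:  neg(k) + q + q + q + s(k, k) + s(k, k)
Match R3:  consume q, s(k, k), s(k, k);  v := k, w := k, x := k, z := k
Giving:  q + q

Answer: q + q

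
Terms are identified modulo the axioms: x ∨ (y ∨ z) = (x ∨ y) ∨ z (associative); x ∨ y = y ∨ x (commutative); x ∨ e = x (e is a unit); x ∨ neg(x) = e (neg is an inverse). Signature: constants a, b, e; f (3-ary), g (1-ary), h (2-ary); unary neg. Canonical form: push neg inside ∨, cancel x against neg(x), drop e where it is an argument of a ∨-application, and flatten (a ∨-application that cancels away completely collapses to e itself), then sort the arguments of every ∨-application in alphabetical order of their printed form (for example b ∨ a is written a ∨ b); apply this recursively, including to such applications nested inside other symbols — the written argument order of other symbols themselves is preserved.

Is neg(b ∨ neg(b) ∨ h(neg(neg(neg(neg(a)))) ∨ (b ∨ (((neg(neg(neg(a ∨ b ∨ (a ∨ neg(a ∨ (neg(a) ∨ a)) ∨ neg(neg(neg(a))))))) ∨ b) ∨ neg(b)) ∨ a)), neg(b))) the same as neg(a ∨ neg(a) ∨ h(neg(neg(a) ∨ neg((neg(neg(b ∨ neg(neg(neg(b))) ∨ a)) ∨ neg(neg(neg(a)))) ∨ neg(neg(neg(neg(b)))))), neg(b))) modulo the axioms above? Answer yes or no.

Left:  neg(b ∨ neg(b) ∨ h(neg(neg(neg(neg(a)))) ∨ (b ∨ (((neg(neg(neg(a ∨ b ∨ (a ∨ neg(a ∨ (neg(a) ∨ a)) ∨ neg(neg(neg(a))))))) ∨ b) ∨ neg(b)) ∨ a)), neg(b)))
  Push neg inside:  distribute neg over ∨ and collapse double neg
  Inverses cancel:  b cancels
  Collect terms:  neg(h(a ∨ a, neg(b)))
Right:  neg(a ∨ neg(a) ∨ h(neg(neg(a) ∨ neg((neg(neg(b ∨ neg(neg(neg(b))) ∨ a)) ∨ neg(neg(neg(a)))) ∨ neg(neg(neg(neg(b)))))), neg(b)))
  Push neg inside:  distribute neg over ∨ and collapse double neg
  Cancel:  a cancels
  Combine occurrences:  neg(h(a ∨ b, neg(b)))

Answer: no — neg(h(a ∨ a, neg(b))) vs neg(h(a ∨ b, neg(b)))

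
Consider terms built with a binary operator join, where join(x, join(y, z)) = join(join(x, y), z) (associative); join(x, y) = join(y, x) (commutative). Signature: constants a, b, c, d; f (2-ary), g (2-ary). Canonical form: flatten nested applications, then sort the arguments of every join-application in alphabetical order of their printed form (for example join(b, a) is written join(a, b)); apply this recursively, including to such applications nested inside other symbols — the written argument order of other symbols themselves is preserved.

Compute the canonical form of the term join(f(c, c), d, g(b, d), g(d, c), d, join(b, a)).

Answer: join(a, b, d, d, f(c, c), g(b, d), g(d, c))

Derivation:
Merge nested applications:  join(f(c, c), d, g(b, d), g(d, c), d, b, a)
Sort arguments:  join(a, b, d, d, f(c, c), g(b, d), g(d, c))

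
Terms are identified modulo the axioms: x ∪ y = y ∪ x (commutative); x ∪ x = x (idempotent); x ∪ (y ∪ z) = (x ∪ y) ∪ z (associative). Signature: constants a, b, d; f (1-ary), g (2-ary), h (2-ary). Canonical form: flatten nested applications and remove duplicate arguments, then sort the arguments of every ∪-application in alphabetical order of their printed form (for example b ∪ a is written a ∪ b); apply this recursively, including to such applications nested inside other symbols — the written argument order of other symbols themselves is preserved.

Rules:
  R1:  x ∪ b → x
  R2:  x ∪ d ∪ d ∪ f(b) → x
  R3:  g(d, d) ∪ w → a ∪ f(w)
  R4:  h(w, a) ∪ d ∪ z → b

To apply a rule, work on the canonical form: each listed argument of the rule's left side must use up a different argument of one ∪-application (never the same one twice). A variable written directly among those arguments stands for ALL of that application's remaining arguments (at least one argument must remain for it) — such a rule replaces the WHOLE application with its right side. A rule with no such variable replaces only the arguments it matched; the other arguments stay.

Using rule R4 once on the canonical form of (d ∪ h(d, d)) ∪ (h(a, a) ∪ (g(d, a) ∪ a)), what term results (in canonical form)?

Canonical form:  a ∪ d ∪ g(d, a) ∪ h(a, a) ∪ h(d, d)
Match R4:  consume d, h(a, a);  w := a, z := a ∪ g(d, a) ∪ h(d, d)
The variable takes the whole remainder — replace the entire application.
Result:  b

Answer: b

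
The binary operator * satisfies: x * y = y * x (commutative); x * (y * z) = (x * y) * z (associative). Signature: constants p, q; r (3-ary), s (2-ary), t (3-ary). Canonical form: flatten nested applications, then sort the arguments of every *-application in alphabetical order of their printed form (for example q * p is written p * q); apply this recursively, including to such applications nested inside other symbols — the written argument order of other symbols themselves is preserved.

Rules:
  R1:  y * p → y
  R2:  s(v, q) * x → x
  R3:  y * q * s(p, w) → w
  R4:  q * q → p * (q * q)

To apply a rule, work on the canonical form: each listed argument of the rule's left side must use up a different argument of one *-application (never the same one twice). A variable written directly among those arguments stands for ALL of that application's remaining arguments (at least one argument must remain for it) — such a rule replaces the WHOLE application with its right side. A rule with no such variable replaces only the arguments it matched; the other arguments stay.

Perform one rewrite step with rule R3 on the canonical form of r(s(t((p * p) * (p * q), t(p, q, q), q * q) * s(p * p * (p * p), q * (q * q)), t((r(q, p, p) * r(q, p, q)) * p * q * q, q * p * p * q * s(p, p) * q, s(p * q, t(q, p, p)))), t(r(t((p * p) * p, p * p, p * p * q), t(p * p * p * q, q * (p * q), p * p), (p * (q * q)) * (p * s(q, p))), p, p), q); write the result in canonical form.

Answer: r(s(s(p * p * p * p, q * q * q) * t(p * p * p * q, t(p, q, q), q * q), t(p * q * q * r(q, p, p) * r(q, p, q), p, s(p * q, t(q, p, p)))), t(r(t(p * p * p, p * p, p * p * q), t(p * p * p * q, p * q * q, p * p), p * p * q * q * s(q, p)), p, p), q)

Derivation:
Canonical form:  r(s(s(p * p * p * p, q * q * q) * t(p * p * p * q, t(p, q, q), q * q), t(p * q * q * r(q, p, p) * r(q, p, q), p * p * q * q * q * s(p, p), s(p * q, t(q, p, p)))), t(r(t(p * p * p, p * p, p * p * q), t(p * p * p * q, p * q * q, p * p), p * p * q * q * s(q, p)), p, p), q)
Apply R3:  consuming q, s(p, p);  w := p, y := p * p * q * q
Every leftover argument binds to the variable; the entire application is replaced.
Giving:  r(s(s(p * p * p * p, q * q * q) * t(p * p * p * q, t(p, q, q), q * q), t(p * q * q * r(q, p, p) * r(q, p, q), p, s(p * q, t(q, p, p)))), t(r(t(p * p * p, p * p, p * p * q), t(p * p * p * q, p * q * q, p * p), p * p * q * q * s(q, p)), p, p), q)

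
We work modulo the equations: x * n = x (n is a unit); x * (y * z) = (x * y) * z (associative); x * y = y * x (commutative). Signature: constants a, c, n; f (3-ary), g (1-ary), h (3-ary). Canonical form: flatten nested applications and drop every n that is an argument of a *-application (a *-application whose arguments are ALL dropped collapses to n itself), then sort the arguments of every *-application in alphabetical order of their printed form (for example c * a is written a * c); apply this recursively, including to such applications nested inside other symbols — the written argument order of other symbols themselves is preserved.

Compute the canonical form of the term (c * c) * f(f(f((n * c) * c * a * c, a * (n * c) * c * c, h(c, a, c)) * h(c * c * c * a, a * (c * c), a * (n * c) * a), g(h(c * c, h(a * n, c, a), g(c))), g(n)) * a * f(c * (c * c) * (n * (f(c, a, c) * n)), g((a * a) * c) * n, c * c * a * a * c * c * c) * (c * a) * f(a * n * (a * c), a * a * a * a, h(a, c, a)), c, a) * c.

Merge nested applications:  c * c * f(f(f((n * c) * c * a * c, a * (n * c) * c * c, h(c, a, c)) * h(c * c * c * a, a * (c * c), a * (n * c) * a), g(h(c * c, h(a * n, c, a), g(c))), g(n)) * a * f(c * (c * c) * (n * (f(c, a, c) * n)), g((a * a) * c) * n, c * c * a * a * c * c * c) * (c * a) * f(a * n * (a * c), a * a * a * a, h(a, c, a)), c, a) * c
Simplify inside:  f(f(f((n * c) * c * a * c, a * (n * c) * c * c, h(c, a, c)) * h(c * c * c * a, a * (c * c), a * (n * c) * a), g(h(c * c, h(a * n, c, a), g(c))), g(n)) * a * f(c * (c * c) * (n * (f(c, a, c) * n)), g((a * a) * c) * n, c * c * a * a * c * c * c) * (c * a) * f(a * n * (a * c), a * a * a * a, h(a, c, a)), c, a)  →  f(a * a * c * f(a * a * c, a * a * a * a, h(a, c, a)) * f(c * c * c * f(c, a, c), g(a * a * c), a * a * c * c * c * c * c) * f(f(a * c * c * c, a * c * c * c, h(c, a, c)) * h(a * c * c * c, a * c * c, a * a * c), g(h(c * c, h(a, c, a), g(c))), g(n)), c, a)
Sort:  c * c * c * f(a * a * c * f(a * a * c, a * a * a * a, h(a, c, a)) * f(c * c * c * f(c, a, c), g(a * a * c), a * a * c * c * c * c * c) * f(f(a * c * c * c, a * c * c * c, h(c, a, c)) * h(a * c * c * c, a * c * c, a * a * c), g(h(c * c, h(a, c, a), g(c))), g(n)), c, a)

Answer: c * c * c * f(a * a * c * f(a * a * c, a * a * a * a, h(a, c, a)) * f(c * c * c * f(c, a, c), g(a * a * c), a * a * c * c * c * c * c) * f(f(a * c * c * c, a * c * c * c, h(c, a, c)) * h(a * c * c * c, a * c * c, a * a * c), g(h(c * c, h(a, c, a), g(c))), g(n)), c, a)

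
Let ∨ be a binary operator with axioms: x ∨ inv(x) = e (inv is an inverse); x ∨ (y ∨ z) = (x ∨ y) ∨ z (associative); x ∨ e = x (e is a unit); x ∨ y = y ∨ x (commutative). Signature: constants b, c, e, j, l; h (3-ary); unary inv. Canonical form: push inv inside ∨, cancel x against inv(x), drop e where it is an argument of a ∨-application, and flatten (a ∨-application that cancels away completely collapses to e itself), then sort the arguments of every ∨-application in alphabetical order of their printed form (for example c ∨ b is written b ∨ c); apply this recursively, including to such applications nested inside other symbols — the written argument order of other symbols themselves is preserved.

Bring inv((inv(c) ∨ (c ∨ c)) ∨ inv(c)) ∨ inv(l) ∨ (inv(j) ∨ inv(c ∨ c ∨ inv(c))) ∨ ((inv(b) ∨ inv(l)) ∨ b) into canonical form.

Answer: inv(c) ∨ inv(j) ∨ inv(l) ∨ inv(l)

Derivation:
Push inv inside:  distribute inv over ∨ and collapse double inv
Inverses cancel:  b cancels
Collect terms:  inv(c) ∨ inv(l) ∨ inv(l) ∨ inv(j)
Sort arguments:  inv(c) ∨ inv(j) ∨ inv(l) ∨ inv(l)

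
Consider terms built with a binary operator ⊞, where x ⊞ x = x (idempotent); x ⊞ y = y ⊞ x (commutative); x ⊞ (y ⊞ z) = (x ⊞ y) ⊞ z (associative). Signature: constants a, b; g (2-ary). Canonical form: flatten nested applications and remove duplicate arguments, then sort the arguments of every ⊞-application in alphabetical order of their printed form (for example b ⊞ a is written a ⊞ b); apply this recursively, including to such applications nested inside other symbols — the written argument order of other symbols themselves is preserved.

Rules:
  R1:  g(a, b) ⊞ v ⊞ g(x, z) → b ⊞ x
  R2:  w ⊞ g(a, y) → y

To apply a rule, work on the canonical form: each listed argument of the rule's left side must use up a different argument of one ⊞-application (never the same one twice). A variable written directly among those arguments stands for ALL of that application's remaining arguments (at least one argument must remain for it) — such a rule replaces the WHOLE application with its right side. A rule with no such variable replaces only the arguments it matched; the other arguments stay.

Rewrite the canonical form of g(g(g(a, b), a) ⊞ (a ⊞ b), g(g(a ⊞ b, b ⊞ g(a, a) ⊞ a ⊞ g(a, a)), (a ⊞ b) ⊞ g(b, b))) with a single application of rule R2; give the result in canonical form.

Answer: g(a ⊞ b ⊞ g(g(a, b), a), g(g(a ⊞ b, a), a ⊞ b ⊞ g(b, b)))

Derivation:
Canonical form:  g(a ⊞ b ⊞ g(g(a, b), a), g(g(a ⊞ b, a ⊞ b ⊞ g(a, a)), a ⊞ b ⊞ g(b, b)))
Match R2:  consume g(a, a);  w := a ⊞ b, y := a
The extension variable absorbs all remaining arguments, so the whole application is rewritten.
Giving:  g(a ⊞ b ⊞ g(g(a, b), a), g(g(a ⊞ b, a), a ⊞ b ⊞ g(b, b)))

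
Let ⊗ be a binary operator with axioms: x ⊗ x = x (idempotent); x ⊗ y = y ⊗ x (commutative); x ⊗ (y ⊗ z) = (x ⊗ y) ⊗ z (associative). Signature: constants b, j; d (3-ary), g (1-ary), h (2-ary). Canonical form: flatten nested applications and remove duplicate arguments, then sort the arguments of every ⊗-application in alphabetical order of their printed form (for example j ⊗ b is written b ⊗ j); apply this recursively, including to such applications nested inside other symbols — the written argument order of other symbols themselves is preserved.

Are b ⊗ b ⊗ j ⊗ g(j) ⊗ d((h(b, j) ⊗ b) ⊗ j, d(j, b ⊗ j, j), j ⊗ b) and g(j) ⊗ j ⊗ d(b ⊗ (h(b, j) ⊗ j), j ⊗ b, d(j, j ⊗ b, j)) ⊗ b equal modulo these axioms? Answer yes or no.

Answer: no — b ⊗ d(b ⊗ h(b, j) ⊗ j, d(j, b ⊗ j, j), b ⊗ j) ⊗ g(j) ⊗ j vs b ⊗ d(b ⊗ h(b, j) ⊗ j, b ⊗ j, d(j, b ⊗ j, j)) ⊗ g(j) ⊗ j

Derivation:
Left:  b ⊗ b ⊗ j ⊗ g(j) ⊗ d((h(b, j) ⊗ b) ⊗ j, d(j, b ⊗ j, j), j ⊗ b)
  Canonicalize subterm:  d((h(b, j) ⊗ b) ⊗ j, d(j, b ⊗ j, j), j ⊗ b)  →  d(b ⊗ h(b, j) ⊗ j, d(j, b ⊗ j, j), b ⊗ j)
  Drop duplicates:  drop duplicate b
  Sort arguments:  b ⊗ d(b ⊗ h(b, j) ⊗ j, d(j, b ⊗ j, j), b ⊗ j) ⊗ g(j) ⊗ j
Right:  g(j) ⊗ j ⊗ d(b ⊗ (h(b, j) ⊗ j), j ⊗ b, d(j, j ⊗ b, j)) ⊗ b
  Simplify inside:  d(b ⊗ (h(b, j) ⊗ j), j ⊗ b, d(j, j ⊗ b, j))  →  d(b ⊗ h(b, j) ⊗ j, b ⊗ j, d(j, b ⊗ j, j))
  Sort arguments:  b ⊗ d(b ⊗ h(b, j) ⊗ j, b ⊗ j, d(j, b ⊗ j, j)) ⊗ g(j) ⊗ j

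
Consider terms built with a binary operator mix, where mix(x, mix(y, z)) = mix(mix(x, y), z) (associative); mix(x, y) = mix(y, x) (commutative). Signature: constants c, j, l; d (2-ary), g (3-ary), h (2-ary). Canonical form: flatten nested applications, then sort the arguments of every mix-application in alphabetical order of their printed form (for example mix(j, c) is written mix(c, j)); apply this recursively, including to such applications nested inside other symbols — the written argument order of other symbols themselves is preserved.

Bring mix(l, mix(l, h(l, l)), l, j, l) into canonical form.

Answer: mix(h(l, l), j, l, l, l, l)

Derivation:
Flatten:  mix(l, l, h(l, l), l, j, l)
Sort:  mix(h(l, l), j, l, l, l, l)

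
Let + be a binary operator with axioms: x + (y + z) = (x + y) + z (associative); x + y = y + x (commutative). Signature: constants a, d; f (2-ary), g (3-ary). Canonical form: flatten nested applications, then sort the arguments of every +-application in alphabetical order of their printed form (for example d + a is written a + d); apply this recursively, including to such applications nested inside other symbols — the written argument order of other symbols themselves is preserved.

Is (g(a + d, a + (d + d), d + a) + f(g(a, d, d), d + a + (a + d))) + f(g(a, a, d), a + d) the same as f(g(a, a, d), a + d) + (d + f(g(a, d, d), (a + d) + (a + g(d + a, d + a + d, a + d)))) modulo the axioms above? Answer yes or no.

Left:  (g(a + d, a + (d + d), d + a) + f(g(a, d, d), d + a + (a + d))) + f(g(a, a, d), a + d)
  Flatten:  g(a + d, a + (d + d), d + a) + f(g(a, d, d), d + a + (a + d)) + f(g(a, a, d), a + d)
  Simplify inside:  g(a + d, a + (d + d), d + a)  →  g(a + d, a + d + d, a + d)
  Inside:  f(g(a, d, d), d + a + (a + d))  →  f(g(a, d, d), a + a + d + d)
  Sort arguments:  f(g(a, a, d), a + d) + f(g(a, d, d), a + a + d + d) + g(a + d, a + d + d, a + d)
Right:  f(g(a, a, d), a + d) + (d + f(g(a, d, d), (a + d) + (a + g(d + a, d + a + d, a + d))))
  Un-nest:  f(g(a, a, d), a + d) + d + f(g(a, d, d), (a + d) + (a + g(d + a, d + a + d, a + d)))
  Inside:  f(g(a, d, d), (a + d) + (a + g(d + a, d + a + d, a + d)))  →  f(g(a, d, d), a + a + d + g(a + d, a + d + d, a + d))
  Order the arguments:  d + f(g(a, a, d), a + d) + f(g(a, d, d), a + a + d + g(a + d, a + d + d, a + d))

Answer: no — f(g(a, a, d), a + d) + f(g(a, d, d), a + a + d + d) + g(a + d, a + d + d, a + d) vs d + f(g(a, a, d), a + d) + f(g(a, d, d), a + a + d + g(a + d, a + d + d, a + d))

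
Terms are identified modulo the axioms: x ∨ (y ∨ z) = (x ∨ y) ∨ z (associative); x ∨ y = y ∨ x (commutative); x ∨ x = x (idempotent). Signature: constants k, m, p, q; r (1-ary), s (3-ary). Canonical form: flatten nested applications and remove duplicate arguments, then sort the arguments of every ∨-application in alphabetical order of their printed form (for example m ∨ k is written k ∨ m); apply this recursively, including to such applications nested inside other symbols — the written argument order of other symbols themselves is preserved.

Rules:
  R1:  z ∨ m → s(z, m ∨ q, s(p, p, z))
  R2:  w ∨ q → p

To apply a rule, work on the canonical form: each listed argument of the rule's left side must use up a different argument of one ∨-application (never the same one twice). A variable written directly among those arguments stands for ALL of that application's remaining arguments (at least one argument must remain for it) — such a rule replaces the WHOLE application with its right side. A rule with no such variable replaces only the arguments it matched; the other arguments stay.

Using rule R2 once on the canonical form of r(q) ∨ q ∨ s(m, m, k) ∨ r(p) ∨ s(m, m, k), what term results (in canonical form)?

Answer: p

Derivation:
Canonical form:  q ∨ r(p) ∨ r(q) ∨ s(m, m, k)
Apply R2:  consuming q;  w := r(p) ∨ r(q) ∨ s(m, m, k)
The extension variable absorbs all remaining arguments, so the whole application is rewritten.
New term:  p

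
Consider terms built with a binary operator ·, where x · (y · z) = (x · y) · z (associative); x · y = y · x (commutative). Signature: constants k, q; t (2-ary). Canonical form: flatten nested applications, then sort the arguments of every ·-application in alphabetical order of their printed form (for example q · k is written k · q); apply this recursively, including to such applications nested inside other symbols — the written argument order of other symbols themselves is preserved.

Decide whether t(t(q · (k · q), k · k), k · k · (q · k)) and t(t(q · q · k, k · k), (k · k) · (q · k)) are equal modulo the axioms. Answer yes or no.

Answer: yes — both canonical forms are t(t(k · q · q, k · k), k · k · k · q)

Derivation:
Left:  t(t(q · (k · q), k · k), k · k · (q · k))
  Descend into:  k · k · (q · k)
  Un-nest:  k · k · q · k
  Sort:  k · k · k · q
  Put back:  t(t(k · q · q, k · k), k · k · k · q)
Right:  t(t(q · q · k, k · k), (k · k) · (q · k))
  Work inside:  (k · k) · (q · k)
  Merge nested applications:  k · k · q · k
  Sort arguments:  k · k · k · q
  Reassemble:  t(t(k · q · q, k · k), k · k · k · q)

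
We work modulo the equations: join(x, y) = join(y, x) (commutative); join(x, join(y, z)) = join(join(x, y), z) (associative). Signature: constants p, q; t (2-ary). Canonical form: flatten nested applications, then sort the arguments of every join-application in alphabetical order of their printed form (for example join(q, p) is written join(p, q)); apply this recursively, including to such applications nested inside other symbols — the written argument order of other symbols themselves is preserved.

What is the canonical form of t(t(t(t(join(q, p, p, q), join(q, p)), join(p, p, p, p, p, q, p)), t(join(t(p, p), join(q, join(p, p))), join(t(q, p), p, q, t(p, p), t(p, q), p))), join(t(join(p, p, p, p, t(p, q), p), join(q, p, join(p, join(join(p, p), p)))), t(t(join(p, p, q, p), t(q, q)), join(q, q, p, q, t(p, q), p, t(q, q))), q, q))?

Answer: t(t(t(t(join(p, p, q, q), join(p, q)), join(p, p, p, p, p, p, q)), t(join(p, p, q, t(p, p)), join(p, p, q, t(p, p), t(p, q), t(q, p)))), join(q, q, t(join(p, p, p, p, p, t(p, q)), join(p, p, p, p, p, q)), t(t(join(p, p, p, q), t(q, q)), join(p, p, q, q, q, t(p, q), t(q, q)))))

Derivation:
Descend into:  join(t(join(p, p, p, p, t(p, q), p), join(q, p, join(p, join(join(p, p), p)))), t(t(join(p, p, q, p), t(q, q)), join(q, q, p, q, t(p, q), p, t(q, q))), q, q)
Canonicalize subterm:  t(join(p, p, p, p, t(p, q), p), join(q, p, join(p, join(join(p, p), p))))  →  t(join(p, p, p, p, p, t(p, q)), join(p, p, p, p, p, q))
Simplify inside:  t(t(join(p, p, q, p), t(q, q)), join(q, q, p, q, t(p, q), p, t(q, q)))  →  t(t(join(p, p, p, q), t(q, q)), join(p, p, q, q, q, t(p, q), t(q, q)))
Sort arguments:  join(q, q, t(join(p, p, p, p, p, t(p, q)), join(p, p, p, p, p, q)), t(t(join(p, p, p, q), t(q, q)), join(p, p, q, q, q, t(p, q), t(q, q))))
Put back:  t(t(t(t(join(p, p, q, q), join(p, q)), join(p, p, p, p, p, p, q)), t(join(p, p, q, t(p, p)), join(p, p, q, t(p, p), t(p, q), t(q, p)))), join(q, q, t(join(p, p, p, p, p, t(p, q)), join(p, p, p, p, p, q)), t(t(join(p, p, p, q), t(q, q)), join(p, p, q, q, q, t(p, q), t(q, q)))))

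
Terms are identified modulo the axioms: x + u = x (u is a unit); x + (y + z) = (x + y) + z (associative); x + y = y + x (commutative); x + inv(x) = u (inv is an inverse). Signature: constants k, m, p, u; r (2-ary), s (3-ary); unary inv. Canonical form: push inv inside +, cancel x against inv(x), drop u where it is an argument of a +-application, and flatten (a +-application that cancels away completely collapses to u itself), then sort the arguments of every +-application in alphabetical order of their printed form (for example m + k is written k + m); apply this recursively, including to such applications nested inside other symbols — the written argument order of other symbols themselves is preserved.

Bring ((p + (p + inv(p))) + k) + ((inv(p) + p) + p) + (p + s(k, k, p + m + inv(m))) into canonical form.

Collect:  p + p + p + k + s(k, k, p)
Sort:  k + p + p + p + s(k, k, p)

Answer: k + p + p + p + s(k, k, p)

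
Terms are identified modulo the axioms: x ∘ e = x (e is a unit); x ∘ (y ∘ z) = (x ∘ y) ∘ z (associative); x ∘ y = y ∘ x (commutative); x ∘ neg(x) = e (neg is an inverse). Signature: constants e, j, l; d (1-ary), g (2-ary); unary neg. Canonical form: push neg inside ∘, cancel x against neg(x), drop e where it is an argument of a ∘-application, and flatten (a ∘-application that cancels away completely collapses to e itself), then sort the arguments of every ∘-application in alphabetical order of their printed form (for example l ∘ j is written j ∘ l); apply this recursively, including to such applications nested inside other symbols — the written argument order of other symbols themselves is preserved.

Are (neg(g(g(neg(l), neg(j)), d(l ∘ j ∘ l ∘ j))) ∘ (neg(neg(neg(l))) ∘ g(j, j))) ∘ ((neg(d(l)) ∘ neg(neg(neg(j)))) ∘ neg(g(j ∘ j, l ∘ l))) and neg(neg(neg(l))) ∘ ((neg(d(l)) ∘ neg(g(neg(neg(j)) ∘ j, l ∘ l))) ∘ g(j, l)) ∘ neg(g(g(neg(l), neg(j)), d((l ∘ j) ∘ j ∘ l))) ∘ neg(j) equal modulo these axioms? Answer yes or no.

Left:  (neg(g(g(neg(l), neg(j)), d(l ∘ j ∘ l ∘ j))) ∘ (neg(neg(neg(l))) ∘ g(j, j))) ∘ ((neg(d(l)) ∘ neg(neg(neg(j)))) ∘ neg(g(j ∘ j, l ∘ l)))
  Push neg inside:  distribute neg over ∘ and collapse double neg
  Collect terms:  neg(g(g(neg(l), neg(j)), d(j ∘ j ∘ l ∘ l))) ∘ neg(l) ∘ g(j, j) ∘ neg(d(l)) ∘ neg(j) ∘ neg(g(j ∘ j, l ∘ l))
  Sort arguments:  g(j, j) ∘ neg(d(l)) ∘ neg(g(g(neg(l), neg(j)), d(j ∘ j ∘ l ∘ l))) ∘ neg(g(j ∘ j, l ∘ l)) ∘ neg(j) ∘ neg(l)
Right:  neg(neg(neg(l))) ∘ ((neg(d(l)) ∘ neg(g(neg(neg(j)) ∘ j, l ∘ l))) ∘ g(j, l)) ∘ neg(g(g(neg(l), neg(j)), d((l ∘ j) ∘ j ∘ l))) ∘ neg(j)
  Push neg inside:  distribute neg over ∘ and collapse double neg
  Collect:  neg(l) ∘ neg(d(l)) ∘ neg(g(j ∘ j, l ∘ l)) ∘ g(j, l) ∘ neg(g(g(neg(l), neg(j)), d(j ∘ j ∘ l ∘ l))) ∘ neg(j)
  Sort:  g(j, l) ∘ neg(d(l)) ∘ neg(g(g(neg(l), neg(j)), d(j ∘ j ∘ l ∘ l))) ∘ neg(g(j ∘ j, l ∘ l)) ∘ neg(j) ∘ neg(l)

Answer: no — g(j, j) ∘ neg(d(l)) ∘ neg(g(g(neg(l), neg(j)), d(j ∘ j ∘ l ∘ l))) ∘ neg(g(j ∘ j, l ∘ l)) ∘ neg(j) ∘ neg(l) vs g(j, l) ∘ neg(d(l)) ∘ neg(g(g(neg(l), neg(j)), d(j ∘ j ∘ l ∘ l))) ∘ neg(g(j ∘ j, l ∘ l)) ∘ neg(j) ∘ neg(l)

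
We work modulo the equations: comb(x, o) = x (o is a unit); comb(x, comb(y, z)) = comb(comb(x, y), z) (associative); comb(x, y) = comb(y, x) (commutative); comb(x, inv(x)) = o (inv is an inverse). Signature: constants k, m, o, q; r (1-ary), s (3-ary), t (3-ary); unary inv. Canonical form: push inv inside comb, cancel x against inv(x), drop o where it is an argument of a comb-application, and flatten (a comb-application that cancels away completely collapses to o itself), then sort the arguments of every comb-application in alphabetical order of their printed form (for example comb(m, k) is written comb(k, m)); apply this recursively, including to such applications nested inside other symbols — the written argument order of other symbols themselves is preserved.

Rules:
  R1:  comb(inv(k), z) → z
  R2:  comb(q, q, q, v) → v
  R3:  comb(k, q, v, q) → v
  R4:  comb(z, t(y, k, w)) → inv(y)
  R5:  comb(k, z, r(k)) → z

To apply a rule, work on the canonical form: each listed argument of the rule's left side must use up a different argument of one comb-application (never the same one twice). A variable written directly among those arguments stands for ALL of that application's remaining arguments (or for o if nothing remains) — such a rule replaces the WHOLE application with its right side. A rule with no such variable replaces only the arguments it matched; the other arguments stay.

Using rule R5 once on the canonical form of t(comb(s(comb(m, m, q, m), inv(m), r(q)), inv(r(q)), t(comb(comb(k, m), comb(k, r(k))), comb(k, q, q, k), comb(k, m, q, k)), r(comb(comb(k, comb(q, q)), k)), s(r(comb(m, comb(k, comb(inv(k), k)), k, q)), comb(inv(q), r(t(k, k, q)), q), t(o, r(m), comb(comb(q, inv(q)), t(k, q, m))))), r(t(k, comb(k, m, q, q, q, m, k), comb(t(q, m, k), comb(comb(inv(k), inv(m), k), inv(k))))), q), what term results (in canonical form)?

Canonical form:  t(comb(inv(r(q)), r(comb(k, k, q, q)), s(comb(m, m, m, q), inv(m), r(q)), s(r(comb(k, k, m, q)), r(t(k, k, q)), t(o, r(m), t(k, q, m))), t(comb(k, k, m, r(k)), comb(k, k, q, q), comb(k, k, m, q))), r(t(k, comb(k, k, m, m, q, q, q), comb(inv(k), inv(m), t(q, m, k)))), q)
Match R5:  consume k, r(k);  z := comb(k, m)
The extension variable absorbs all remaining arguments, so the whole application is rewritten.
Giving:  t(comb(inv(r(q)), r(comb(k, k, q, q)), s(comb(m, m, m, q), inv(m), r(q)), s(r(comb(k, k, m, q)), r(t(k, k, q)), t(o, r(m), t(k, q, m))), t(comb(k, m), comb(k, k, q, q), comb(k, k, m, q))), r(t(k, comb(k, k, m, m, q, q, q), comb(inv(k), inv(m), t(q, m, k)))), q)

Answer: t(comb(inv(r(q)), r(comb(k, k, q, q)), s(comb(m, m, m, q), inv(m), r(q)), s(r(comb(k, k, m, q)), r(t(k, k, q)), t(o, r(m), t(k, q, m))), t(comb(k, m), comb(k, k, q, q), comb(k, k, m, q))), r(t(k, comb(k, k, m, m, q, q, q), comb(inv(k), inv(m), t(q, m, k)))), q)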